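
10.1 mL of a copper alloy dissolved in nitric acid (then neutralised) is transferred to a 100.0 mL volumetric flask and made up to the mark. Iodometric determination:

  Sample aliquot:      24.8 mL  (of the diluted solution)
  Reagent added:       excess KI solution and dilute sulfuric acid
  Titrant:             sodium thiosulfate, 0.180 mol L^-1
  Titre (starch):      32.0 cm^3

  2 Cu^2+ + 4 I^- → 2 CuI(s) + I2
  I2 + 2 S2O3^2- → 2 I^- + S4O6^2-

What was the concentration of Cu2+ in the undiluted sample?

2.30 mol/L

n(S2O3^2-) = 0.0320 × 0.180 = 5.76 × 10^-3 mol
n(I2) = n(S2O3^2-)/2 = 2.88 × 10^-3 mol
From the 2:1 ratio, n(Cu2+) in the aliquot = 2/1 × 2.88 × 10^-3 = 5.76 × 10^-3 mol
[Cu2+]_dilute = 5.76 × 10^-3 / 0.0248 = 0.232 mol/L
[Cu2+]_original = 0.232 × 100.0/10.1 = 2.30 mol/L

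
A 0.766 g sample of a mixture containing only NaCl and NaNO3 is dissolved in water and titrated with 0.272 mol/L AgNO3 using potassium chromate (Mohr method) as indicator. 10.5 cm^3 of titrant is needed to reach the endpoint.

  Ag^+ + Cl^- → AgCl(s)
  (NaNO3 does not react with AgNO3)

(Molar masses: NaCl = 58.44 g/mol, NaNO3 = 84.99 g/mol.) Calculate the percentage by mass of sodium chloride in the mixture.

21.8 %

n(AgNO3) = 0.0105 × 0.272 = 2.86 × 10^-3 mol
Let x = n(NaCl), y = n(NaNO3).
Titrant: 1x = 2.86 × 10^-3;  mass: 58.44x + 84.99y = 0.766
Solving, x = 2.86 × 10^-3 mol, y = 7.05 × 10^-3 mol
mass of NaCl = 2.86 × 10^-3 × 58.44 = 0.167 g
% NaCl = 0.167 / 0.766 × 100 = 21.8 %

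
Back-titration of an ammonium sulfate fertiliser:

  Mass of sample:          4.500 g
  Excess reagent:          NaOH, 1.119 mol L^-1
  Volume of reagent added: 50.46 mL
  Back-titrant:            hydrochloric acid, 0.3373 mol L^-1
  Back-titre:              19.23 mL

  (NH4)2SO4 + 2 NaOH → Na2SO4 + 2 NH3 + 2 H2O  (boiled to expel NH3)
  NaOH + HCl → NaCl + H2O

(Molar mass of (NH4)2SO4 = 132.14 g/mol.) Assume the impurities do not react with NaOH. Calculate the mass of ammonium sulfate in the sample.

3.302 g

n(NaOH) added = 0.05046 × 1.119 = 0.05646 mol
n(HCl) used in back-titration = 0.01923 × 0.3373 = 6.486 × 10^-3 mol
n(NaOH) left over = 6.486 × 10^-3 mol (1:1 ratio)
n(NaOH) consumed by analyte = 0.05646 − 6.486 × 10^-3 = 0.04998 mol
From the 1:2 ratio, n((NH4)2SO4) = 1/2 × 0.04998 = 0.02499 mol
mass of (NH4)2SO4 = 0.02499 × 132.14 = 3.302 g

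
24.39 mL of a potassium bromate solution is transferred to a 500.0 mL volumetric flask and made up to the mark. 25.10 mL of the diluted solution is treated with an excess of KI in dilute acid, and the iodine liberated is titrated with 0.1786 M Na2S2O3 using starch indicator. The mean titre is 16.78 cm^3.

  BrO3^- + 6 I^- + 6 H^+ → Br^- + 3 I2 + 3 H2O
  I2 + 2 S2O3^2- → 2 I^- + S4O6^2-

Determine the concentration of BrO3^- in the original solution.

n(S2O3^2-) = 0.01678 × 0.1786 = 2.997 × 10^-3 mol
n(I2) = n(S2O3^2-)/2 = 1.498 × 10^-3 mol
From the 1:3 ratio, n(BrO3^-) in the aliquot = 1/3 × 1.498 × 10^-3 = 4.995 × 10^-4 mol
[BrO3^-]_dilute = 4.995 × 10^-4 / 0.02510 = 0.01990 mol/L
[BrO3^-]_original = 0.01990 × 500.0/24.39 = 0.4079 mol/L

0.4079 M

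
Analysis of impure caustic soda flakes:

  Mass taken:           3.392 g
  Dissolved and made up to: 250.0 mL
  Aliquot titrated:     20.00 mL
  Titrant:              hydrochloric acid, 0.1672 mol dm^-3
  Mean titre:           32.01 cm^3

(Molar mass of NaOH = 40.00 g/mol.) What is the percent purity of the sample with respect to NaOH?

78.89 %

NaOH + HCl → NaCl + H2O
n(HCl) per titration = 0.03201 × 0.1672 = 5.352 × 10^-3 mol
n(NaOH) in each aliquot = 5.352 × 10^-3 mol (1:1 ratio)
n(NaOH) in the whole flask = 5.352 × 10^-3 × 250.0/20.00 = 0.06690 mol
mass of NaOH = 0.06690 × 40.00 = 2.676 g
% NaOH = 2.676 / 3.392 × 100 = 78.89 %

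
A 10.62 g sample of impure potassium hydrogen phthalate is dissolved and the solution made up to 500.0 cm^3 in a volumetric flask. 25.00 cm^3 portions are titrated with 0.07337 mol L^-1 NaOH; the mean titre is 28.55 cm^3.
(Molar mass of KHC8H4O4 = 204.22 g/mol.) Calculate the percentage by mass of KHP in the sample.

KHC8H4O4 + NaOH → KNaC8H4O4 + H2O
n(NaOH) per titration = 0.02855 × 0.07337 = 2.095 × 10^-3 mol
n(KHC8H4O4) in each aliquot = 2.095 × 10^-3 mol (1:1 ratio)
n(KHC8H4O4) in the whole flask = 2.095 × 10^-3 × 500.0/25.00 = 0.04189 mol
mass of KHC8H4O4 = 0.04189 × 204.22 = 8.556 g
% KHC8H4O4 = 8.556 / 10.62 × 100 = 80.56 %

80.56 %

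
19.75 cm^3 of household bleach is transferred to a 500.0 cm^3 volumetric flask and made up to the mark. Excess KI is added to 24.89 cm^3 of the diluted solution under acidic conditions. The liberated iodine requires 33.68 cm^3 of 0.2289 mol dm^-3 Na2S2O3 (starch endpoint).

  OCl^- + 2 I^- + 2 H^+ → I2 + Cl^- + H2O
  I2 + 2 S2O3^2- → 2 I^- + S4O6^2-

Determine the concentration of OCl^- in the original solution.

n(S2O3^2-) = 0.03368 × 0.2289 = 7.709 × 10^-3 mol
n(I2) = n(S2O3^2-)/2 = 3.855 × 10^-3 mol
n(OCl^-) in the aliquot = 3.855 × 10^-3 mol (1:1 ratio)
[OCl^-]_dilute = 3.855 × 10^-3 / 0.02489 = 0.1549 mol/L
[OCl^-]_original = 0.1549 × 500.0/19.75 = 3.921 mol/L

3.921 mol/L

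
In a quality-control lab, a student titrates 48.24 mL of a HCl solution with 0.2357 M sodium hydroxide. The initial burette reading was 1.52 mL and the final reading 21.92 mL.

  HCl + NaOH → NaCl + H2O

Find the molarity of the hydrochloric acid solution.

n(NaOH) = 0.02040 L × 0.2357 mol/L = 4.808 × 10^-3 mol
n(HCl) = 4.808 × 10^-3 mol (1:1 mole ratio)
[HCl] = 4.808 × 10^-3 mol / 0.04824 L = 0.09967 mol/L

0.09967 M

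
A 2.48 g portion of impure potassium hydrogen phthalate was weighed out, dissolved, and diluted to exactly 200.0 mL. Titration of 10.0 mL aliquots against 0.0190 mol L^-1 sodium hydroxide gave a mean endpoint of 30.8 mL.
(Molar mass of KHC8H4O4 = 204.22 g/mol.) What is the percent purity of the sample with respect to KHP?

96.4 %

KHC8H4O4 + NaOH → KNaC8H4O4 + H2O
n(NaOH) per titration = 0.0308 × 0.0190 = 5.85 × 10^-4 mol
n(KHC8H4O4) in each aliquot = 5.85 × 10^-4 mol (1:1 ratio)
n(KHC8H4O4) in the whole flask = 5.85 × 10^-4 × 200.0/10.0 = 0.0117 mol
mass of KHC8H4O4 = 0.0117 × 204.22 = 2.39 g
% KHC8H4O4 = 2.39 / 2.48 × 100 = 96.4 %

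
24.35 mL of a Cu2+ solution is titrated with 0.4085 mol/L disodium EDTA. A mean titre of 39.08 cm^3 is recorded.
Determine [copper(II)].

0.6556 mol/L

Cu^2+ + EDTA^4- → [Cu(EDTA)]^2-
n(EDTA) = 0.03908 L × 0.4085 mol/L = 0.01596 mol
n(Cu2+) = 0.01596 mol (1:1 mole ratio)
[Cu2+] = 0.01596 mol / 0.02435 L = 0.6556 mol/L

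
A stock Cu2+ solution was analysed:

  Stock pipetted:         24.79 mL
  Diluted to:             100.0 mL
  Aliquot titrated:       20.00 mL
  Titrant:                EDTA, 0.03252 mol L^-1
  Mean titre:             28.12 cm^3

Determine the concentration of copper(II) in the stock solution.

Cu^2+ + EDTA^4- → [Cu(EDTA)]^2-
n(EDTA) = 0.02812 × 0.03252 = 9.145 × 10^-4 mol
n(Cu2+) in the aliquot = 9.145 × 10^-4 mol (1:1 ratio)
[Cu2+]_dilute = 9.145 × 10^-4 / 0.02000 = 0.04572 mol/L
Dilution factor = 100.0 / 24.79 = 4.034
[Cu2+]_stock = 0.04572 × 4.034 = 0.1844 mol/L

0.1844 mol/L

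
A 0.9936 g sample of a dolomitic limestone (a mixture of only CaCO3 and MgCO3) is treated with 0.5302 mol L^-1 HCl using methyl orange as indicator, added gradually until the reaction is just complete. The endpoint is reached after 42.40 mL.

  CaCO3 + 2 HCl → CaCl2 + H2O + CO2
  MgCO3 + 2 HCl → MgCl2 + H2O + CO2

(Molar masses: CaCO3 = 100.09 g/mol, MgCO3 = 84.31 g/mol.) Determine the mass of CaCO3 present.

n(HCl) = 0.04240 × 0.5302 = 0.02248 mol
Let x = n(CaCO3), y = n(MgCO3).
Titrant: 2x + 2y = 0.02248;  mass: 100.09x + 84.31y = 0.9936
Solving, x = 2.911 × 10^-3 mol, y = 8.329 × 10^-3 mol
mass of CaCO3 = 2.911 × 10^-3 × 100.09 = 0.2914 g

0.2914 g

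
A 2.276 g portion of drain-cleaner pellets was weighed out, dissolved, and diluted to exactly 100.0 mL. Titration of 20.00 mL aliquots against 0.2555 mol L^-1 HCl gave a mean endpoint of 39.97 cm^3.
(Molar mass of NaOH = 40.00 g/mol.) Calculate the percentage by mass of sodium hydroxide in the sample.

89.74 %

NaOH + HCl → NaCl + H2O
n(HCl) per titration = 0.03997 × 0.2555 = 0.01021 mol
n(NaOH) in each aliquot = 0.01021 mol (1:1 ratio)
n(NaOH) in the whole flask = 0.01021 × 100.0/20.00 = 0.05106 mol
mass of NaOH = 0.05106 × 40.00 = 2.042 g
% NaOH = 2.042 / 2.276 × 100 = 89.74 %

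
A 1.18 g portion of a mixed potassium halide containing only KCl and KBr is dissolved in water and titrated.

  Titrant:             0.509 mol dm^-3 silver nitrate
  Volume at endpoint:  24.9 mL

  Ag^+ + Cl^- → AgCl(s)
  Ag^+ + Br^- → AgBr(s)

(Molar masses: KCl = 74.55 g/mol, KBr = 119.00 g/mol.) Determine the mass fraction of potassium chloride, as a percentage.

n(AgNO3) = 0.0249 × 0.509 = 0.0127 mol
Let x = n(KCl), y = n(KBr).
Titrant: 1x + 1y = 0.0127;  mass: 74.55x + 119.00y = 1.18
Solving, x = 7.38 × 10^-3 mol, y = 5.29 × 10^-3 mol
mass of KCl = 7.38 × 10^-3 × 74.55 = 0.550 g
% KCl = 0.550 / 1.18 × 100 = 46.7 %

46.7 %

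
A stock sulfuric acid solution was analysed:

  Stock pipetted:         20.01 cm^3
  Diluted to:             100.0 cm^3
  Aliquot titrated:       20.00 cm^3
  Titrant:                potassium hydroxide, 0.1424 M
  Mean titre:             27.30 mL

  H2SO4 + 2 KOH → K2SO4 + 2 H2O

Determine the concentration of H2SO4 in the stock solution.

n(KOH) = 0.02730 × 0.1424 = 3.888 × 10^-3 mol
From the 1:2 ratio, n(H2SO4) in the aliquot = 1/2 × 3.888 × 10^-3 = 1.944 × 10^-3 mol
[H2SO4]_dilute = 1.944 × 10^-3 / 0.02000 = 0.09719 mol/L
Dilution factor = 100.0 / 20.01 = 4.998
[H2SO4]_stock = 0.09719 × 4.998 = 0.4857 mol/L

0.4857 M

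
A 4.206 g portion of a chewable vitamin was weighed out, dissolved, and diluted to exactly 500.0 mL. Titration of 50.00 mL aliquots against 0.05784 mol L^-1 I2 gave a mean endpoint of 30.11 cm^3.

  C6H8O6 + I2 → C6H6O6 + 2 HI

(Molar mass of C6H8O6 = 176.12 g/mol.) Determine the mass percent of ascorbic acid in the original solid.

72.93 %

n(I2) per titration = 0.03011 × 0.05784 = 1.742 × 10^-3 mol
n(C6H8O6) in each aliquot = 1.742 × 10^-3 mol (1:1 ratio)
n(C6H8O6) in the whole flask = 1.742 × 10^-3 × 500.0/50.00 = 0.01742 mol
mass of C6H8O6 = 0.01742 × 176.12 = 3.067 g
% C6H8O6 = 3.067 / 4.206 × 100 = 72.93 %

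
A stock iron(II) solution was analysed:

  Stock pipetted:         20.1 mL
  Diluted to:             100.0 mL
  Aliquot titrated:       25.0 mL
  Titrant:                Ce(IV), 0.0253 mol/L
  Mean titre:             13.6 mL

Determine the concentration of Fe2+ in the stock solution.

Ce^4+ + Fe^2+ → Ce^3+ + Fe^3+
n(Ce4+) = 0.0136 × 0.0253 = 3.44 × 10^-4 mol
n(Fe2+) in the aliquot = 3.44 × 10^-4 mol (1:1 ratio)
[Fe2+]_dilute = 3.44 × 10^-4 / 0.0250 = 0.0138 mol/L
Dilution factor = 100.0 / 20.1 = 4.975
[Fe2+]_stock = 0.0138 × 4.975 = 0.0685 mol/L

0.0685 mol/L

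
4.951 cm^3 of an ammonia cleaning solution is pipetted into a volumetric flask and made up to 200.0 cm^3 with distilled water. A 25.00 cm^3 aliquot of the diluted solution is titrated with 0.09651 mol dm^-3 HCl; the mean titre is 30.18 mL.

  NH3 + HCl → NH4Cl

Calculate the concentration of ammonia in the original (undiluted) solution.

n(HCl) = 0.03018 × 0.09651 = 2.913 × 10^-3 mol
n(NH3) in the aliquot = 2.913 × 10^-3 mol (1:1 ratio)
[NH3]_dilute = 2.913 × 10^-3 / 0.02500 = 0.1165 mol/L
Dilution factor = 200.0 / 4.951 = 40.40
[NH3]_stock = 0.1165 × 40.40 = 4.706 mol/L

4.706 mol/L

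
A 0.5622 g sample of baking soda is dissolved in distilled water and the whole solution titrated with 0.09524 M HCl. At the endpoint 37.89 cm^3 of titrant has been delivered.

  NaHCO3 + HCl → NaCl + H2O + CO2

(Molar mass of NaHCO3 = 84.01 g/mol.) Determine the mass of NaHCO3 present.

n(HCl) = 0.03789 L × 0.09524 mol/L = 3.609 × 10^-3 mol
n(NaHCO3) = 3.609 × 10^-3 mol (1:1 ratio)
mass of NaHCO3 = 3.609 × 10^-3 × 84.01 g/mol = 0.3032 g

0.3032 g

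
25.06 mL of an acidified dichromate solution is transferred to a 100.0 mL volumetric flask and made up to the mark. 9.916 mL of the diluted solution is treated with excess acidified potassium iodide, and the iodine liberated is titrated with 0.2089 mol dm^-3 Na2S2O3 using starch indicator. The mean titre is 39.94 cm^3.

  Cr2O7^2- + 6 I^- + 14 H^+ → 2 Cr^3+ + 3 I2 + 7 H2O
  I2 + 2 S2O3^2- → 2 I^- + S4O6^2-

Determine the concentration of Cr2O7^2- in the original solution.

0.5596 mol/L

n(S2O3^2-) = 0.03994 × 0.2089 = 8.343 × 10^-3 mol
n(I2) = n(S2O3^2-)/2 = 4.172 × 10^-3 mol
From the 1:3 ratio, n(Cr2O7^2-) in the aliquot = 1/3 × 4.172 × 10^-3 = 1.391 × 10^-3 mol
[Cr2O7^2-]_dilute = 1.391 × 10^-3 / 0.009916 = 0.1402 mol/L
[Cr2O7^2-]_original = 0.1402 × 100.0/25.06 = 0.5596 mol/L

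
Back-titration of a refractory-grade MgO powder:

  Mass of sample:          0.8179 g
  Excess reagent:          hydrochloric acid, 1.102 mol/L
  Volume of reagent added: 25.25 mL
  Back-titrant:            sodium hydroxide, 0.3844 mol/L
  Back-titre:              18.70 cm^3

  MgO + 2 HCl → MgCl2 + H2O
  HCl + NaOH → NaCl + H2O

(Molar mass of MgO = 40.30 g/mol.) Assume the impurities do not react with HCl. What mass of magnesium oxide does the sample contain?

0.4158 g

n(HCl) added = 0.02525 × 1.102 = 0.02783 mol
n(NaOH) used in back-titration = 0.01870 × 0.3844 = 7.188 × 10^-3 mol
n(HCl) left over = 7.188 × 10^-3 mol (1:1 ratio)
n(HCl) consumed by analyte = 0.02783 − 7.188 × 10^-3 = 0.02064 mol
From the 1:2 ratio, n(MgO) = 1/2 × 0.02064 = 0.01032 mol
mass of MgO = 0.01032 × 40.30 = 0.4158 g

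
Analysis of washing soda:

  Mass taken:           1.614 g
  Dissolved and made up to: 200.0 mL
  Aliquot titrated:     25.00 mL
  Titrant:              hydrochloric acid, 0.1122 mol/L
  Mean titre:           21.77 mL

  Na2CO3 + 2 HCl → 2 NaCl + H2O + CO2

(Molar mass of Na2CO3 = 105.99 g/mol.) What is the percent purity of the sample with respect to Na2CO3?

64.16 %

n(HCl) per titration = 0.02177 × 0.1122 = 2.443 × 10^-3 mol
From the 1:2 ratio, n(Na2CO3) in each aliquot = 1/2 × 2.443 × 10^-3 = 1.221 × 10^-3 mol
n(Na2CO3) in the whole flask = 1.221 × 10^-3 × 200.0/25.00 = 9.770 × 10^-3 mol
mass of Na2CO3 = 9.770 × 10^-3 × 105.99 = 1.036 g
% Na2CO3 = 1.036 / 1.614 × 100 = 64.16 %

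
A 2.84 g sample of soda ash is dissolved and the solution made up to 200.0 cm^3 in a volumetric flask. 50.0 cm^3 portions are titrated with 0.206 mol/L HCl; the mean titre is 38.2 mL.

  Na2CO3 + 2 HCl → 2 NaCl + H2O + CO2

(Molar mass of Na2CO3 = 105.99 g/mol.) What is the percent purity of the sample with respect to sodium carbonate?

n(HCl) per titration = 0.0382 × 0.206 = 7.87 × 10^-3 mol
From the 1:2 ratio, n(Na2CO3) in each aliquot = 1/2 × 7.87 × 10^-3 = 3.93 × 10^-3 mol
n(Na2CO3) in the whole flask = 3.93 × 10^-3 × 200.0/50.0 = 0.0157 mol
mass of Na2CO3 = 0.0157 × 105.99 = 1.67 g
% Na2CO3 = 1.67 / 2.84 × 100 = 58.7 %

58.7 %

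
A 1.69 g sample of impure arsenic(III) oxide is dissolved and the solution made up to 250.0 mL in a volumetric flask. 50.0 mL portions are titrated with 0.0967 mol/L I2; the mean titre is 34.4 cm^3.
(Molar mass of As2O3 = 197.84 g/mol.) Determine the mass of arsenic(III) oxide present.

1.65 g

As2O3 + 2 I2 + 2 H2O → As2O5 + 4 HI
n(I2) per titration = 0.0344 × 0.0967 = 3.33 × 10^-3 mol
From the 1:2 ratio, n(As2O3) in each aliquot = 1/2 × 3.33 × 10^-3 = 1.66 × 10^-3 mol
n(As2O3) in the whole flask = 1.66 × 10^-3 × 250.0/50.0 = 8.32 × 10^-3 mol
mass of As2O3 = 8.32 × 10^-3 × 197.84 = 1.65 g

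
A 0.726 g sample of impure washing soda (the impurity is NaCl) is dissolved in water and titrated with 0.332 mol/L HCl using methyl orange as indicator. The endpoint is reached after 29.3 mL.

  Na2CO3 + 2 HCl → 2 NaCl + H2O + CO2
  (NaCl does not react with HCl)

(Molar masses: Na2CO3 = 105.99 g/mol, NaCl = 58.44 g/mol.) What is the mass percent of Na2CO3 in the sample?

71.0 %

n(HCl) = 0.0293 × 0.332 = 9.73 × 10^-3 mol
Let x = n(Na2CO3), y = n(NaCl).
Titrant: 2x = 9.73 × 10^-3;  mass: 105.99x + 58.44y = 0.726
Solving, x = 4.86 × 10^-3 mol, y = 3.60 × 10^-3 mol
mass of Na2CO3 = 4.86 × 10^-3 × 105.99 = 0.516 g
% Na2CO3 = 0.516 / 0.726 × 100 = 71.0 %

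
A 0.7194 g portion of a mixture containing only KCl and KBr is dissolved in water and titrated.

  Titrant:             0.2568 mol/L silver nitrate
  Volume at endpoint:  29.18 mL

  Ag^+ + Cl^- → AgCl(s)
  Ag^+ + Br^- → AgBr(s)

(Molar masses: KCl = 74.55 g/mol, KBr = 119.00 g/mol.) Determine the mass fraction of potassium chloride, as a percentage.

40.17 %

n(AgNO3) = 0.02918 × 0.2568 = 7.493 × 10^-3 mol
Let x = n(KCl), y = n(KBr).
Titrant: 1x + 1y = 7.493 × 10^-3;  mass: 74.55x + 119.00y = 0.7194
Solving, x = 3.877 × 10^-3 mol, y = 3.617 × 10^-3 mol
mass of KCl = 3.877 × 10^-3 × 74.55 = 0.2890 g
% KCl = 0.2890 / 0.7194 × 100 = 40.17 %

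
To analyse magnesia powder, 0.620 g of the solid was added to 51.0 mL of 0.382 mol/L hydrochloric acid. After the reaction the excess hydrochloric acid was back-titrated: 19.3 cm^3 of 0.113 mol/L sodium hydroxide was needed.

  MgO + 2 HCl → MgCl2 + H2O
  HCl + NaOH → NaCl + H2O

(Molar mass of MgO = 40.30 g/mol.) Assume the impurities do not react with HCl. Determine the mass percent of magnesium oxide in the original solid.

56.2 %

n(HCl) added = 0.0510 × 0.382 = 0.0195 mol
n(NaOH) used in back-titration = 0.0193 × 0.113 = 2.18 × 10^-3 mol
n(HCl) left over = 2.18 × 10^-3 mol (1:1 ratio)
n(HCl) consumed by analyte = 0.0195 − 2.18 × 10^-3 = 0.0173 mol
From the 1:2 ratio, n(MgO) = 1/2 × 0.0173 = 8.65 × 10^-3 mol
mass of MgO = 8.65 × 10^-3 × 40.30 = 0.349 g
% MgO = 0.349 / 0.620 × 100 = 56.2 %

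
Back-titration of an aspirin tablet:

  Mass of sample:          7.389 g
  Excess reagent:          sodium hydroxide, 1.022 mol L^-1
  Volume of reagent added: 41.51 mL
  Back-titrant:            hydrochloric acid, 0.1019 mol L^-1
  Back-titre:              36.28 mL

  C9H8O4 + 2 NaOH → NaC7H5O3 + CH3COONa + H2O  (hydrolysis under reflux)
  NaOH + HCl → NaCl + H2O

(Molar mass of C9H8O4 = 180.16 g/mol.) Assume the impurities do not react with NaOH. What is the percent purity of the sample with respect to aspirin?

47.21 %

n(NaOH) added = 0.04151 × 1.022 = 0.04242 mol
n(HCl) used in back-titration = 0.03628 × 0.1019 = 3.697 × 10^-3 mol
n(NaOH) left over = 3.697 × 10^-3 mol (1:1 ratio)
n(NaOH) consumed by analyte = 0.04242 − 3.697 × 10^-3 = 0.03873 mol
From the 1:2 ratio, n(C9H8O4) = 1/2 × 0.03873 = 0.01936 mol
mass of C9H8O4 = 0.01936 × 180.16 = 3.488 g
% C9H8O4 = 3.488 / 7.389 × 100 = 47.21 %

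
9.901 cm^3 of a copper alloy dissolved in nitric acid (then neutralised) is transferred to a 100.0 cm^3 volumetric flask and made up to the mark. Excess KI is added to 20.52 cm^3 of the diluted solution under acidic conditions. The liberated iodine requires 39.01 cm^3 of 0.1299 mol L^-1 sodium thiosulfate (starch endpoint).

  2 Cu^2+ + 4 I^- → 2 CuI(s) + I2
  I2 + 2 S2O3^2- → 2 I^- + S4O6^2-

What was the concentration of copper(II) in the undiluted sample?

n(S2O3^2-) = 0.03901 × 0.1299 = 5.067 × 10^-3 mol
n(I2) = n(S2O3^2-)/2 = 2.534 × 10^-3 mol
From the 2:1 ratio, n(Cu2+) in the aliquot = 2/1 × 2.534 × 10^-3 = 5.067 × 10^-3 mol
[Cu2+]_dilute = 5.067 × 10^-3 / 0.02052 = 0.2469 mol/L
[Cu2+]_original = 0.2469 × 100.0/9.901 = 2.494 mol/L

2.494 mol/L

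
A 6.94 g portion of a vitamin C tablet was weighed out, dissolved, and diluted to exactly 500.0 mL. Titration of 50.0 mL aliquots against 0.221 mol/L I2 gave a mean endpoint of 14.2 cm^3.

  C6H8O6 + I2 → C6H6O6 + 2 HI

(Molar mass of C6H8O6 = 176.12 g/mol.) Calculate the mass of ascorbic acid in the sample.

n(I2) per titration = 0.0142 × 0.221 = 3.14 × 10^-3 mol
n(C6H8O6) in each aliquot = 3.14 × 10^-3 mol (1:1 ratio)
n(C6H8O6) in the whole flask = 3.14 × 10^-3 × 500.0/50.0 = 0.0314 mol
mass of C6H8O6 = 0.0314 × 176.12 = 5.53 g

5.53 g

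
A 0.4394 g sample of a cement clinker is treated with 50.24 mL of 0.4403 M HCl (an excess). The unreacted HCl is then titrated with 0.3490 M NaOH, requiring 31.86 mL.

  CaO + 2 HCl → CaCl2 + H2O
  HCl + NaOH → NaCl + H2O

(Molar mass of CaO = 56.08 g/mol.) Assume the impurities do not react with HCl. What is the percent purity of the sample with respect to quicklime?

n(HCl) added = 0.05024 × 0.4403 = 0.02212 mol
n(NaOH) used in back-titration = 0.03186 × 0.3490 = 0.01112 mol
n(HCl) left over = 0.01112 mol (1:1 ratio)
n(HCl) consumed by analyte = 0.02212 − 0.01112 = 0.01100 mol
From the 1:2 ratio, n(CaO) = 1/2 × 0.01100 = 5.501 × 10^-3 mol
mass of CaO = 5.501 × 10^-3 × 56.08 = 0.3085 g
% CaO = 0.3085 / 0.4394 × 100 = 70.21 %

70.21 %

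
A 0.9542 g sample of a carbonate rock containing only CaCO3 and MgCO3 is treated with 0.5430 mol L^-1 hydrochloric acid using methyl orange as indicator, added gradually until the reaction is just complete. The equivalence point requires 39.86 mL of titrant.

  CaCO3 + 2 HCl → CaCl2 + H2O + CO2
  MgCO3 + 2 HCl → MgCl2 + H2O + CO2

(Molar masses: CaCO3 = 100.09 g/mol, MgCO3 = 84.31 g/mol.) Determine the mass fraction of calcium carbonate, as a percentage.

27.78 %

n(HCl) = 0.03986 × 0.5430 = 0.02164 mol
Let x = n(CaCO3), y = n(MgCO3).
Titrant: 2x + 2y = 0.02164;  mass: 100.09x + 84.31y = 0.9542
Solving, x = 2.649 × 10^-3 mol, y = 8.173 × 10^-3 mol
mass of CaCO3 = 2.649 × 10^-3 × 100.09 = 0.2651 g
% CaCO3 = 0.2651 / 0.9542 × 100 = 27.78 %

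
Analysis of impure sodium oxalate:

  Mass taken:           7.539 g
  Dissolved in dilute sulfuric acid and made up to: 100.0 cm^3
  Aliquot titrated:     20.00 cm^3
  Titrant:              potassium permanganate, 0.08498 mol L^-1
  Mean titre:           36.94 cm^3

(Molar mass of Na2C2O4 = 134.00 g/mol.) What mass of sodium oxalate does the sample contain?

2 MnO4^- + 5 C2O4^2- + 16 H^+ → 2 Mn^2+ + 10 CO2 + 8 H2O
n(KMnO4) per titration = 0.03694 × 0.08498 = 3.139 × 10^-3 mol
From the 5:2 ratio, n(Na2C2O4) in each aliquot = 5/2 × 3.139 × 10^-3 = 7.848 × 10^-3 mol
n(Na2C2O4) in the whole flask = 7.848 × 10^-3 × 100.0/20.00 = 0.03924 mol
mass of Na2C2O4 = 0.03924 × 134.00 = 5.258 g

5.258 g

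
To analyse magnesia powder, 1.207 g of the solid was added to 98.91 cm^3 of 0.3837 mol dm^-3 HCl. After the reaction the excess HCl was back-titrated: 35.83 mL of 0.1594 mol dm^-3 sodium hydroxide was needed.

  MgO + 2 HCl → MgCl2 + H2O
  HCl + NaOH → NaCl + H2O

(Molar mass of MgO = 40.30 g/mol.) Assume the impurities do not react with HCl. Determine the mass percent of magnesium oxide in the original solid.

n(HCl) added = 0.09891 × 0.3837 = 0.03795 mol
n(NaOH) used in back-titration = 0.03583 × 0.1594 = 5.711 × 10^-3 mol
n(HCl) left over = 5.711 × 10^-3 mol (1:1 ratio)
n(HCl) consumed by analyte = 0.03795 − 5.711 × 10^-3 = 0.03224 mol
From the 1:2 ratio, n(MgO) = 1/2 × 0.03224 = 0.01612 mol
mass of MgO = 0.01612 × 40.30 = 0.6496 g
% MgO = 0.6496 / 1.207 × 100 = 53.82 %

53.82 %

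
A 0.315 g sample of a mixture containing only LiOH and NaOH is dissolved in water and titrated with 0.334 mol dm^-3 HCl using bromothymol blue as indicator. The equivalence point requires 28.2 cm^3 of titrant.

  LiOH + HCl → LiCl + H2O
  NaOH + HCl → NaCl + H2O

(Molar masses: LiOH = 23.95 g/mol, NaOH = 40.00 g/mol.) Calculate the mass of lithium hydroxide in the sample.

n(HCl) = 0.0282 × 0.334 = 9.42 × 10^-3 mol
Let x = n(LiOH), y = n(NaOH).
Titrant: 1x + 1y = 9.42 × 10^-3;  mass: 23.95x + 40.00y = 0.315
Solving, x = 3.85 × 10^-3 mol, y = 5.57 × 10^-3 mol
mass of LiOH = 3.85 × 10^-3 × 23.95 = 0.0921 g

0.0921 g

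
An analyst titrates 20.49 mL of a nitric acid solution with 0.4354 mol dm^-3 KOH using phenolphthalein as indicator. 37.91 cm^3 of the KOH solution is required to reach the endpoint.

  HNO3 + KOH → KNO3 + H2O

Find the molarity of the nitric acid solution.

n(KOH) = 0.03791 L × 0.4354 mol/L = 0.01651 mol
n(HNO3) = 0.01651 mol (1:1 mole ratio)
[HNO3] = 0.01651 mol / 0.02049 L = 0.8056 mol/L

0.8056 mol/L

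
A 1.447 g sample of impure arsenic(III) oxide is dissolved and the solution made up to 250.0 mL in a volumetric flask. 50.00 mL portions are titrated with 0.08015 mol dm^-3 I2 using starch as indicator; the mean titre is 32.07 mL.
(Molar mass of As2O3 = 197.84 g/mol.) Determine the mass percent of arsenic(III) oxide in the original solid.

As2O3 + 2 I2 + 2 H2O → As2O5 + 4 HI
n(I2) per titration = 0.03207 × 0.08015 = 2.570 × 10^-3 mol
From the 1:2 ratio, n(As2O3) in each aliquot = 1/2 × 2.570 × 10^-3 = 1.285 × 10^-3 mol
n(As2O3) in the whole flask = 1.285 × 10^-3 × 250.0/50.00 = 6.426 × 10^-3 mol
mass of As2O3 = 6.426 × 10^-3 × 197.84 = 1.271 g
% As2O3 = 1.271 / 1.447 × 100 = 87.86 %

87.86 %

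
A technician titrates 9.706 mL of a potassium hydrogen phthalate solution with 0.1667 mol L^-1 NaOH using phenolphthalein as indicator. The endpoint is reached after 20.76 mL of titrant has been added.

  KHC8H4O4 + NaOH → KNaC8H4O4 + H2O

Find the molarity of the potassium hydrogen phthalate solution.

n(NaOH) = 0.02076 L × 0.1667 mol/L = 3.461 × 10^-3 mol
n(KHC8H4O4) = 3.461 × 10^-3 mol (1:1 mole ratio)
[KHC8H4O4] = 3.461 × 10^-3 mol / 0.009706 L = 0.3566 mol/L

0.3566 mol/L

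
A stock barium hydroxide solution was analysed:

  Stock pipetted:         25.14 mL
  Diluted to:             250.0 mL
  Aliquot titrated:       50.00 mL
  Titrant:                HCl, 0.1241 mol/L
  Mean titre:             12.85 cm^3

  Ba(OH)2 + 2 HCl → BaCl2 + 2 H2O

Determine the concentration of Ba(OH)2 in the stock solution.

0.1586 mol/L

n(HCl) = 0.01285 × 0.1241 = 1.595 × 10^-3 mol
From the 1:2 ratio, n(Ba(OH)2) in the aliquot = 1/2 × 1.595 × 10^-3 = 7.973 × 10^-4 mol
[Ba(OH)2]_dilute = 7.973 × 10^-4 / 0.05000 = 0.01595 mol/L
Dilution factor = 250.0 / 25.14 = 9.944
[Ba(OH)2]_stock = 0.01595 × 9.944 = 0.1586 mol/L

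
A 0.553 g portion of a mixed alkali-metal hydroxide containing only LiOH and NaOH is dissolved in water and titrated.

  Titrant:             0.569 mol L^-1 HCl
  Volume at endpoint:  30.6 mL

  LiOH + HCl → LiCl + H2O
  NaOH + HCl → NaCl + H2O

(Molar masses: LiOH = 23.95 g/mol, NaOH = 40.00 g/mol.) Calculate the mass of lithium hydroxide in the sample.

0.214 g

n(HCl) = 0.0306 × 0.569 = 0.0174 mol
Let x = n(LiOH), y = n(NaOH).
Titrant: 1x + 1y = 0.0174;  mass: 23.95x + 40.00y = 0.553
Solving, x = 8.94 × 10^-3 mol, y = 8.47 × 10^-3 mol
mass of LiOH = 8.94 × 10^-3 × 23.95 = 0.214 g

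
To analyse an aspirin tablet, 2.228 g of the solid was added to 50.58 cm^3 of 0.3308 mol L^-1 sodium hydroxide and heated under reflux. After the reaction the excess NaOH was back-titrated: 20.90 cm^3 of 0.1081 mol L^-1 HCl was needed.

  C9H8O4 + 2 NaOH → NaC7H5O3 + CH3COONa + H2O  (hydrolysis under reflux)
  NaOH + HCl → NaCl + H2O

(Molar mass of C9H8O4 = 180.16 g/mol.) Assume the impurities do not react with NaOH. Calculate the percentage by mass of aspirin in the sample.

58.51 %

n(NaOH) added = 0.05058 × 0.3308 = 0.01673 mol
n(HCl) used in back-titration = 0.02090 × 0.1081 = 2.259 × 10^-3 mol
n(NaOH) left over = 2.259 × 10^-3 mol (1:1 ratio)
n(NaOH) consumed by analyte = 0.01673 − 2.259 × 10^-3 = 0.01447 mol
From the 1:2 ratio, n(C9H8O4) = 1/2 × 0.01447 = 7.236 × 10^-3 mol
mass of C9H8O4 = 7.236 × 10^-3 × 180.16 = 1.304 g
% C9H8O4 = 1.304 / 2.228 × 100 = 58.51 %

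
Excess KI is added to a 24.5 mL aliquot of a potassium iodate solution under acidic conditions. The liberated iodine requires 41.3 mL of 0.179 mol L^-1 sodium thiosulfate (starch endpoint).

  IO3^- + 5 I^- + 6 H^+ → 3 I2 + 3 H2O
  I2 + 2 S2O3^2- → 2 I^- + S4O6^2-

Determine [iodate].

0.0503 mol/L

n(S2O3^2-) = 0.0413 × 0.179 = 7.39 × 10^-3 mol
n(I2) = n(S2O3^2-)/2 = 3.70 × 10^-3 mol
From the 1:3 ratio, n(IO3^-) in the aliquot = 1/3 × 3.70 × 10^-3 = 1.23 × 10^-3 mol
[IO3^-] = 1.23 × 10^-3 / 0.0245 = 0.0503 mol/L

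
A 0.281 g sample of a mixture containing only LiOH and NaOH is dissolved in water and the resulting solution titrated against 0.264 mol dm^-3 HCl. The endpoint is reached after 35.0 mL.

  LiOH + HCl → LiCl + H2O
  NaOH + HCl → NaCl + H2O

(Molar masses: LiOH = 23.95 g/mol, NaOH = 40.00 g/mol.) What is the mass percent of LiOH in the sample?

n(HCl) = 0.0350 × 0.264 = 9.24 × 10^-3 mol
Let x = n(LiOH), y = n(NaOH).
Titrant: 1x + 1y = 9.24 × 10^-3;  mass: 23.95x + 40.00y = 0.281
Solving, x = 5.52 × 10^-3 mol, y = 3.72 × 10^-3 mol
mass of LiOH = 5.52 × 10^-3 × 23.95 = 0.132 g
% LiOH = 0.132 / 0.281 × 100 = 47.0 %

47.0 %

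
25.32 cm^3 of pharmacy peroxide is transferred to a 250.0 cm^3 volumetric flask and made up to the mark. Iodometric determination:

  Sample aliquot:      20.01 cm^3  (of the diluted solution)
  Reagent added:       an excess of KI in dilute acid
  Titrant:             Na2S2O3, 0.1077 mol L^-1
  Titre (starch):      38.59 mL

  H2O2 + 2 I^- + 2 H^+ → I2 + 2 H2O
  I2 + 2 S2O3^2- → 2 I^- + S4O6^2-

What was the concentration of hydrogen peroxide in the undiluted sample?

n(S2O3^2-) = 0.03859 × 0.1077 = 4.156 × 10^-3 mol
n(I2) = n(S2O3^2-)/2 = 2.078 × 10^-3 mol
n(H2O2) in the aliquot = 2.078 × 10^-3 mol (1:1 ratio)
[H2O2]_dilute = 2.078 × 10^-3 / 0.02001 = 0.1039 mol/L
[H2O2]_original = 0.1039 × 250.0/25.32 = 1.025 mol/L

1.025 mol/L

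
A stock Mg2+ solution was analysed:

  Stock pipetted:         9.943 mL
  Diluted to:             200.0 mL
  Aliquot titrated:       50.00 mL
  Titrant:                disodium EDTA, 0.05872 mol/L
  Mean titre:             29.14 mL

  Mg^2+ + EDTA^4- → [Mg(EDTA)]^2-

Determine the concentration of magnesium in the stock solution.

n(EDTA) = 0.02914 × 0.05872 = 1.711 × 10^-3 mol
n(Mg2+) in the aliquot = 1.711 × 10^-3 mol (1:1 ratio)
[Mg2+]_dilute = 1.711 × 10^-3 / 0.05000 = 0.03422 mol/L
Dilution factor = 200.0 / 9.943 = 20.11
[Mg2+]_stock = 0.03422 × 20.11 = 0.6884 mol/L

0.6884 mol/L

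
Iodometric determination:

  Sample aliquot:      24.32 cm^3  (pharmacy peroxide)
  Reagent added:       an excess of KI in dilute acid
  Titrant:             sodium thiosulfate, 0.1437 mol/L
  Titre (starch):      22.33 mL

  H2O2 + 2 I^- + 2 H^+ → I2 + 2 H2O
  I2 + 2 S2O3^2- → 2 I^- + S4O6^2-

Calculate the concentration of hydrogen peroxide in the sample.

n(S2O3^2-) = 0.02233 × 0.1437 = 3.209 × 10^-3 mol
n(I2) = n(S2O3^2-)/2 = 1.604 × 10^-3 mol
n(H2O2) in the aliquot = 1.604 × 10^-3 mol (1:1 ratio)
[H2O2] = 1.604 × 10^-3 / 0.02432 = 0.06597 mol/L

0.06597 mol/L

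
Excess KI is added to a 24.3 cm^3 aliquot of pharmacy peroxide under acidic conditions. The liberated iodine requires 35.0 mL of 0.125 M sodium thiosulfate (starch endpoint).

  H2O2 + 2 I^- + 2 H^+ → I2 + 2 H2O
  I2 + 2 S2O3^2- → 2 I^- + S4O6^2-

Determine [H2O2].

n(S2O3^2-) = 0.0350 × 0.125 = 4.38 × 10^-3 mol
n(I2) = n(S2O3^2-)/2 = 2.19 × 10^-3 mol
n(H2O2) in the aliquot = 2.19 × 10^-3 mol (1:1 ratio)
[H2O2] = 2.19 × 10^-3 / 0.0243 = 0.0900 mol/L

0.0900 M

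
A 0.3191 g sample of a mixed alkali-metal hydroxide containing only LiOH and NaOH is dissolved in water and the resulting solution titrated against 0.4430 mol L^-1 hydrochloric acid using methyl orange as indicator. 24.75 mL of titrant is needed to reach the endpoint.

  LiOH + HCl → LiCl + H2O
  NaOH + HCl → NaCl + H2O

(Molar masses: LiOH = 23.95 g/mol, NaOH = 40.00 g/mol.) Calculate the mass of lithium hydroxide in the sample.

n(HCl) = 0.02475 × 0.4430 = 0.01096 mol
Let x = n(LiOH), y = n(NaOH).
Titrant: 1x + 1y = 0.01096;  mass: 23.95x + 40.00y = 0.3191
Solving, x = 7.444 × 10^-3 mol, y = 3.521 × 10^-3 mol
mass of LiOH = 7.444 × 10^-3 × 23.95 = 0.1783 g

0.1783 g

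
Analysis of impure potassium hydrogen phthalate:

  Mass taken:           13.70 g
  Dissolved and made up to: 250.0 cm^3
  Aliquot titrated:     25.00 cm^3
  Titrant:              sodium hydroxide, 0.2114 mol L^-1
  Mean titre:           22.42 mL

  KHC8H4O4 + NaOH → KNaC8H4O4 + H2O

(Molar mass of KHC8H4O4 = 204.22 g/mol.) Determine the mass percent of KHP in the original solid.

n(NaOH) per titration = 0.02242 × 0.2114 = 4.740 × 10^-3 mol
n(KHC8H4O4) in each aliquot = 4.740 × 10^-3 mol (1:1 ratio)
n(KHC8H4O4) in the whole flask = 4.740 × 10^-3 × 250.0/25.00 = 0.04740 mol
mass of KHC8H4O4 = 0.04740 × 204.22 = 9.679 g
% KHC8H4O4 = 9.679 / 13.70 × 100 = 70.65 %

70.65 %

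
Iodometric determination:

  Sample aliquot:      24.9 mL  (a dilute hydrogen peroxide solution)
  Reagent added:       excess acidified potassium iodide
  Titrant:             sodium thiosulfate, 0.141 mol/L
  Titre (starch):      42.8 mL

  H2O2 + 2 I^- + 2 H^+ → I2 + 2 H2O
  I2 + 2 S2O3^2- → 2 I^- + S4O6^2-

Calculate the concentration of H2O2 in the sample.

n(S2O3^2-) = 0.0428 × 0.141 = 6.03 × 10^-3 mol
n(I2) = n(S2O3^2-)/2 = 3.02 × 10^-3 mol
n(H2O2) in the aliquot = 3.02 × 10^-3 mol (1:1 ratio)
[H2O2] = 3.02 × 10^-3 / 0.0249 = 0.121 mol/L

0.121 mol/L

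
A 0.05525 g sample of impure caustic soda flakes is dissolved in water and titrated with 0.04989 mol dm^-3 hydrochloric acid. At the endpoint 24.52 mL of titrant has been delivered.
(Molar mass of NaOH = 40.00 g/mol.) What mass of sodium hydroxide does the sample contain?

NaOH + HCl → NaCl + H2O
n(HCl) = 0.02452 L × 0.04989 mol/L = 1.223 × 10^-3 mol
n(NaOH) = 1.223 × 10^-3 mol (1:1 ratio)
mass of NaOH = 1.223 × 10^-3 × 40.00 g/mol = 0.04893 g

0.04893 g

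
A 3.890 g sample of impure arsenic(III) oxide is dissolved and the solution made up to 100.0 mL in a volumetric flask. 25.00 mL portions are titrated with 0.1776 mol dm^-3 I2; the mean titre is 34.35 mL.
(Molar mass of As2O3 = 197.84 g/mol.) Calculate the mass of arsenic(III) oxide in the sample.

As2O3 + 2 I2 + 2 H2O → As2O5 + 4 HI
n(I2) per titration = 0.03435 × 0.1776 = 6.101 × 10^-3 mol
From the 1:2 ratio, n(As2O3) in each aliquot = 1/2 × 6.101 × 10^-3 = 3.050 × 10^-3 mol
n(As2O3) in the whole flask = 3.050 × 10^-3 × 100.0/25.00 = 0.01220 mol
mass of As2O3 = 0.01220 × 197.84 = 2.414 g

2.414 g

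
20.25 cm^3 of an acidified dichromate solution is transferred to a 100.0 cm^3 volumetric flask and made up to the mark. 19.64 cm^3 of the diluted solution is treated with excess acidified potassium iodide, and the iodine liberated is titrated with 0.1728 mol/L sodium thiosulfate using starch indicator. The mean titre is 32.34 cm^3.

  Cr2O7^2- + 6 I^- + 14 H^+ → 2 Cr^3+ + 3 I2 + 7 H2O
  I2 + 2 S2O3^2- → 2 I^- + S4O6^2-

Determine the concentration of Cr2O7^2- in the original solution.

0.2342 mol/L

n(S2O3^2-) = 0.03234 × 0.1728 = 5.588 × 10^-3 mol
n(I2) = n(S2O3^2-)/2 = 2.794 × 10^-3 mol
From the 1:3 ratio, n(Cr2O7^2-) in the aliquot = 1/3 × 2.794 × 10^-3 = 9.314 × 10^-4 mol
[Cr2O7^2-]_dilute = 9.314 × 10^-4 / 0.01964 = 0.04742 mol/L
[Cr2O7^2-]_original = 0.04742 × 100.0/20.25 = 0.2342 mol/L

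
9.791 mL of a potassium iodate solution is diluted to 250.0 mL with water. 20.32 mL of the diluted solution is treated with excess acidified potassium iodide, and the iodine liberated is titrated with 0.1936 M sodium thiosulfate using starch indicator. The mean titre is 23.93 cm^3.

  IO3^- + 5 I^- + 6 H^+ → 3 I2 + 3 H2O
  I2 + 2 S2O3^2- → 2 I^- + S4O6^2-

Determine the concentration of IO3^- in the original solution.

0.9703 M

n(S2O3^2-) = 0.02393 × 0.1936 = 4.633 × 10^-3 mol
n(I2) = n(S2O3^2-)/2 = 2.316 × 10^-3 mol
From the 1:3 ratio, n(IO3^-) in the aliquot = 1/3 × 2.316 × 10^-3 = 7.721 × 10^-4 mol
[IO3^-]_dilute = 7.721 × 10^-4 / 0.02032 = 0.03800 mol/L
[IO3^-]_original = 0.03800 × 250.0/9.791 = 0.9703 mol/L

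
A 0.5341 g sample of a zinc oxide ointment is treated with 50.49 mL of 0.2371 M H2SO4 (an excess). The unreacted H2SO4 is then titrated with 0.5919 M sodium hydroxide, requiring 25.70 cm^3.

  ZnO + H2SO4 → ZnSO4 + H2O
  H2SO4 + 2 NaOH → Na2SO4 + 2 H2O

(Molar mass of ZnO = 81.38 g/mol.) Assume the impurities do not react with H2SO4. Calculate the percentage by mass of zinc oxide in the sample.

n(H2SO4) added = 0.05049 × 0.2371 = 0.01197 mol
n(NaOH) used in back-titration = 0.02570 × 0.5919 = 0.01521 mol
From the 1:2 ratio, n(H2SO4) left over = 1/2 × 0.01521 = 7.606 × 10^-3 mol
n(H2SO4) consumed by analyte = 0.01197 − 7.606 × 10^-3 = 4.365 × 10^-3 mol
n(ZnO) = 4.365 × 10^-3 mol (1:1 ratio)
mass of ZnO = 4.365 × 10^-3 × 81.38 = 0.3552 g
% ZnO = 0.3552 / 0.5341 × 100 = 66.51 %

66.51 %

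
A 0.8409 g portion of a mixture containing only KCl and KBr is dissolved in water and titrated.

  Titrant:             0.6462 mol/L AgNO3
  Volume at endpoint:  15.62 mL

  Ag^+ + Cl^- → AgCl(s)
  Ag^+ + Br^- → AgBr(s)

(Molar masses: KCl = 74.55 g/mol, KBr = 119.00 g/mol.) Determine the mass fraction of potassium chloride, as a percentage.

n(AgNO3) = 0.01562 × 0.6462 = 0.01009 mol
Let x = n(KCl), y = n(KBr).
Titrant: 1x + 1y = 0.01009;  mass: 74.55x + 119.00y = 0.8409
Solving, x = 8.104 × 10^-3 mol, y = 1.989 × 10^-3 mol
mass of KCl = 8.104 × 10^-3 × 74.55 = 0.6042 g
% KCl = 0.6042 / 0.8409 × 100 = 71.85 %

71.85 %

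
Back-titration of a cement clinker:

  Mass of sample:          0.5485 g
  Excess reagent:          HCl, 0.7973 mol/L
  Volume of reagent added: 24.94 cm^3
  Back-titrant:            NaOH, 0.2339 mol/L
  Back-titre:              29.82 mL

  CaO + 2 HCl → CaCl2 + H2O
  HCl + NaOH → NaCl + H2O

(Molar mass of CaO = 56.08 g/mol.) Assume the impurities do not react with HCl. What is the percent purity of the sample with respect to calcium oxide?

66.00 %

n(HCl) added = 0.02494 × 0.7973 = 0.01988 mol
n(NaOH) used in back-titration = 0.02982 × 0.2339 = 6.975 × 10^-3 mol
n(HCl) left over = 6.975 × 10^-3 mol (1:1 ratio)
n(HCl) consumed by analyte = 0.01988 − 6.975 × 10^-3 = 0.01291 mol
From the 1:2 ratio, n(CaO) = 1/2 × 0.01291 = 6.455 × 10^-3 mol
mass of CaO = 6.455 × 10^-3 × 56.08 = 0.3620 g
% CaO = 0.3620 / 0.5485 × 100 = 66.00 %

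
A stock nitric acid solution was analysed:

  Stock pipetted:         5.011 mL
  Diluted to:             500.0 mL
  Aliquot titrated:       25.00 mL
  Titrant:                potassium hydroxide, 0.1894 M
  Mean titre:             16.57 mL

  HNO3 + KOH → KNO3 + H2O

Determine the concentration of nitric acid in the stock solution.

n(KOH) = 0.01657 × 0.1894 = 3.138 × 10^-3 mol
n(HNO3) in the aliquot = 3.138 × 10^-3 mol (1:1 ratio)
[HNO3]_dilute = 3.138 × 10^-3 / 0.02500 = 0.1255 mol/L
Dilution factor = 500.0 / 5.011 = 99.78
[HNO3]_stock = 0.1255 × 99.78 = 12.53 mol/L

12.53 M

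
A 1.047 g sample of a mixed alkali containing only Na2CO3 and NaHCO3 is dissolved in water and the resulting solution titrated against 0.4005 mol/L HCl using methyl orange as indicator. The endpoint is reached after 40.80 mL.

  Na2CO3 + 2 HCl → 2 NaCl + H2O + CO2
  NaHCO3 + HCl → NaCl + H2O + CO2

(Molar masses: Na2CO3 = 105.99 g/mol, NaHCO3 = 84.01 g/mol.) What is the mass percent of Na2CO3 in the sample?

53.16 %

n(HCl) = 0.04080 × 0.4005 = 0.01634 mol
Let x = n(Na2CO3), y = n(NaHCO3).
Titrant: 2x + 1y = 0.01634;  mass: 105.99x + 84.01y = 1.047
Solving, x = 5.252 × 10^-3 mol, y = 5.837 × 10^-3 mol
mass of Na2CO3 = 5.252 × 10^-3 × 105.99 = 0.5566 g
% Na2CO3 = 0.5566 / 1.047 × 100 = 53.16 %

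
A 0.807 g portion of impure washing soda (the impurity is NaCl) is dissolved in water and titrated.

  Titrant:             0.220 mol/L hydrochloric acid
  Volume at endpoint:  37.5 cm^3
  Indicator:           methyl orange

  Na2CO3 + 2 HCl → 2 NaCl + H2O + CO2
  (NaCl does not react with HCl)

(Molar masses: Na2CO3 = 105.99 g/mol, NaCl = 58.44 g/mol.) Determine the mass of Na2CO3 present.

0.437 g

n(HCl) = 0.0375 × 0.220 = 8.25 × 10^-3 mol
Let x = n(Na2CO3), y = n(NaCl).
Titrant: 2x = 8.25 × 10^-3;  mass: 105.99x + 58.44y = 0.807
Solving, x = 4.12 × 10^-3 mol, y = 6.33 × 10^-3 mol
mass of Na2CO3 = 4.12 × 10^-3 × 105.99 = 0.437 g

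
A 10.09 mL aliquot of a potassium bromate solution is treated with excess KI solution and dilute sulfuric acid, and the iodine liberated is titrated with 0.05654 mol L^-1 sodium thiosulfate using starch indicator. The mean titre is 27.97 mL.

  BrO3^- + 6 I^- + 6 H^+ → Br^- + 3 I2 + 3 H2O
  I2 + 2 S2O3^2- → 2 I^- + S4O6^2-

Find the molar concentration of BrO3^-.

0.02612 mol/L

n(S2O3^2-) = 0.02797 × 0.05654 = 1.581 × 10^-3 mol
n(I2) = n(S2O3^2-)/2 = 7.907 × 10^-4 mol
From the 1:3 ratio, n(BrO3^-) in the aliquot = 1/3 × 7.907 × 10^-4 = 2.636 × 10^-4 mol
[BrO3^-] = 2.636 × 10^-4 / 0.01009 = 0.02612 mol/L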